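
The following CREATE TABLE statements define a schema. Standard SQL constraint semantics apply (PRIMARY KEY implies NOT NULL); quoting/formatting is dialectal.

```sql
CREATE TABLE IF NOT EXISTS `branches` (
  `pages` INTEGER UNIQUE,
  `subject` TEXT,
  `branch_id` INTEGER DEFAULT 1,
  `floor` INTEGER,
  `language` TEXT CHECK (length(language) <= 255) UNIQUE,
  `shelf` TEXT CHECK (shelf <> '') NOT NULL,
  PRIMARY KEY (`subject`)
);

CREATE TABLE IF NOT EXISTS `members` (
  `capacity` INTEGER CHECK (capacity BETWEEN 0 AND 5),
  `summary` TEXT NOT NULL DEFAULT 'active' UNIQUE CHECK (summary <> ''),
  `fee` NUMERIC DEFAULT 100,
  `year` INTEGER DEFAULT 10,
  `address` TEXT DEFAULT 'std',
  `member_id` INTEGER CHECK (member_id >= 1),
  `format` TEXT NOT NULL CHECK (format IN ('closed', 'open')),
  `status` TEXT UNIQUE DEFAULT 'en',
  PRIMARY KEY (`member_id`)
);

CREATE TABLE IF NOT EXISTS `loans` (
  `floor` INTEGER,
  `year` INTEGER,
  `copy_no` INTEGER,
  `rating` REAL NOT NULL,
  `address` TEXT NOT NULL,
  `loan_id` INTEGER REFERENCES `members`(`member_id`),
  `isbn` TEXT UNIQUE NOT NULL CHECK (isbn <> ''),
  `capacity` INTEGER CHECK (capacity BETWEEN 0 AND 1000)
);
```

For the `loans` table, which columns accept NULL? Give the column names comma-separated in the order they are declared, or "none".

- floor: no NOT NULL constraint applies → nullable.
- year: no NOT NULL constraint applies → nullable.
- copy_no: no NOT NULL constraint applies → nullable.
- rating: declared NOT NULL → not nullable.
- address: declared NOT NULL → not nullable.
- loan_id: a foreign key column may be NULL unless separately constrained → nullable.
- isbn: declared NOT NULL → not nullable.
- capacity: CHECK does not forbid NULL (a CHECK constraint passes when its expression is NULL) → nullable.

floor, year, copy_no, loan_id, capacity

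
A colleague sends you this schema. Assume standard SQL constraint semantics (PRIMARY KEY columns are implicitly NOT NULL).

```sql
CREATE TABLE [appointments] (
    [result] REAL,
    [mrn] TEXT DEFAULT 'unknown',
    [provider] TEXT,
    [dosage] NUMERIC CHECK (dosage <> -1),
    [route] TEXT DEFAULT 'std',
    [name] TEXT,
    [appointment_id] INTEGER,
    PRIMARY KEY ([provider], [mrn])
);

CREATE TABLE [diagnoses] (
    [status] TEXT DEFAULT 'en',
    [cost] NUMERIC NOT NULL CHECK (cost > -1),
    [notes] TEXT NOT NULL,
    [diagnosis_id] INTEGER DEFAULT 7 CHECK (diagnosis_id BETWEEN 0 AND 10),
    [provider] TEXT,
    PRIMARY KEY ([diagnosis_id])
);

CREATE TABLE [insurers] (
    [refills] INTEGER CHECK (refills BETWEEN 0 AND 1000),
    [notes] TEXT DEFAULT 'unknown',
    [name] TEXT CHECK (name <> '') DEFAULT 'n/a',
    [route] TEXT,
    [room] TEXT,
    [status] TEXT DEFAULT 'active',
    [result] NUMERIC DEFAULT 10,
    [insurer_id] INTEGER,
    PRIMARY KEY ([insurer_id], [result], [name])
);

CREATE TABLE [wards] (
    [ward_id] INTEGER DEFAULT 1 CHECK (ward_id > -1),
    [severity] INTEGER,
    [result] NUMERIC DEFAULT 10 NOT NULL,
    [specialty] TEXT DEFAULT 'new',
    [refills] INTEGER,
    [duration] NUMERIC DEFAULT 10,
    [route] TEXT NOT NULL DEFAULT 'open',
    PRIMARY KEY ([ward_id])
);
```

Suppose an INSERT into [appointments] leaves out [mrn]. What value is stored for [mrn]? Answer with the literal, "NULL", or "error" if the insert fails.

'unknown'

mrn has an explicit DEFAULT 'unknown'.
When the column is omitted from an INSERT, that default is used.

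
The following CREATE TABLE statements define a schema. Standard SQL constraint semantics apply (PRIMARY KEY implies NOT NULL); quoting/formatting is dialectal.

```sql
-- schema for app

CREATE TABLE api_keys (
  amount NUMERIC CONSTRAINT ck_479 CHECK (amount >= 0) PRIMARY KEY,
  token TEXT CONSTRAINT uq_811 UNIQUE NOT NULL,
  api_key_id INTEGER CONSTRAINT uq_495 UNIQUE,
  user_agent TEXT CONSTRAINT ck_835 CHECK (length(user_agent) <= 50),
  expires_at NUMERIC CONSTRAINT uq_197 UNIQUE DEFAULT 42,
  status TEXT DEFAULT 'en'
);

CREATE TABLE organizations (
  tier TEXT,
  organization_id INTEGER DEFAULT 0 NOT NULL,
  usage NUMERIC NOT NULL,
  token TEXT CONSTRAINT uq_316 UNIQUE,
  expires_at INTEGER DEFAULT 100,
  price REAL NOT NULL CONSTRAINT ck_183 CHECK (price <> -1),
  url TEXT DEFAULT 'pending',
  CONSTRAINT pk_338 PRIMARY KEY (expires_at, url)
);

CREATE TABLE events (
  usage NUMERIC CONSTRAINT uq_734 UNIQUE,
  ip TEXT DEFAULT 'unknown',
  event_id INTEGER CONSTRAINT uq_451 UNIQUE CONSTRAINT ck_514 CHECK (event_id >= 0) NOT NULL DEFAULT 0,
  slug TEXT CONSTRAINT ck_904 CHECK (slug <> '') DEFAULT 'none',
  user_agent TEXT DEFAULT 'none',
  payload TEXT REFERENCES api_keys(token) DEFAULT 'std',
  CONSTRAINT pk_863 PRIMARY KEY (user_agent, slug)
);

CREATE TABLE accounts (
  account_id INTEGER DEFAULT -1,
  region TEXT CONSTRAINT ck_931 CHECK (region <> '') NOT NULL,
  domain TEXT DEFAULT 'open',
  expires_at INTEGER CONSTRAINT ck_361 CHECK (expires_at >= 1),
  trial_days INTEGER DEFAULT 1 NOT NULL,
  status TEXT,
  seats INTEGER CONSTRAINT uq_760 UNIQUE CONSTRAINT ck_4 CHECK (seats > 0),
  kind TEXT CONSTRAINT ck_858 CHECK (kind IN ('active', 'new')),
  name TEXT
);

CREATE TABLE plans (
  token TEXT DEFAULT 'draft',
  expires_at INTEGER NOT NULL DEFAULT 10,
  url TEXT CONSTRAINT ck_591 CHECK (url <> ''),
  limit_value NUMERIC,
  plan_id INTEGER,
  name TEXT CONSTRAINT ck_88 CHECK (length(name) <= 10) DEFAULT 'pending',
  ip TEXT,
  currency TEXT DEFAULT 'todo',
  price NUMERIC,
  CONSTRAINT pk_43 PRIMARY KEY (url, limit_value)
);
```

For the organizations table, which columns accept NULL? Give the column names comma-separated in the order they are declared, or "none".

- tier: no NOT NULL constraint applies → nullable.
- organization_id: declared NOT NULL → not nullable.
- usage: declared NOT NULL → not nullable.
- token: UNIQUE does not imply NOT NULL → nullable.
- expires_at: part of the PRIMARY KEY, which implies NOT NULL → not nullable.
- price: declared NOT NULL → not nullable.
- url: part of the PRIMARY KEY, which implies NOT NULL → not nullable.

tier, token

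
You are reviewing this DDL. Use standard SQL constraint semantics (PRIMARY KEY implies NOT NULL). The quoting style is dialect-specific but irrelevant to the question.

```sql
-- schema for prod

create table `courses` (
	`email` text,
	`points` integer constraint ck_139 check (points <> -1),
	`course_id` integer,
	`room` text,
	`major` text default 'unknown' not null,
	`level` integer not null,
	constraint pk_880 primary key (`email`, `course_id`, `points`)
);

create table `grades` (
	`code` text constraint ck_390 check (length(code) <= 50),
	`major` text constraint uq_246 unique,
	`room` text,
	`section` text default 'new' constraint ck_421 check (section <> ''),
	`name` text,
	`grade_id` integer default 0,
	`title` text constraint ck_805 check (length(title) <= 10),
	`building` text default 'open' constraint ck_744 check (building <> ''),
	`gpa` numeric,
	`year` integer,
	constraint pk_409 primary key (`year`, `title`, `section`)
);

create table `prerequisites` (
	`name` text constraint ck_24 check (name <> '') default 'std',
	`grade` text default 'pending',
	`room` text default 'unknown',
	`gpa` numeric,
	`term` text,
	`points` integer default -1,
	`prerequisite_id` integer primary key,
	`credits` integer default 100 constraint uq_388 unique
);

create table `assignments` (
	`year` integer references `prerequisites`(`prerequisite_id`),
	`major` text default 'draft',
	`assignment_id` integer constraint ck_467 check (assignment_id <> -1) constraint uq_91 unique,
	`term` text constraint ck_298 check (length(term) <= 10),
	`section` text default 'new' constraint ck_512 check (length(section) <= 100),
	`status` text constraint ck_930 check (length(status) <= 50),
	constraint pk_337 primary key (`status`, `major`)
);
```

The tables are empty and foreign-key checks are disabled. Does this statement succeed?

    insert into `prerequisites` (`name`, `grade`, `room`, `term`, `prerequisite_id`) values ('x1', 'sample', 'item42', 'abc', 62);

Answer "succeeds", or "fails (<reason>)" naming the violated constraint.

succeeds

NOT NULL columns: prerequisite_id is supplied.
CHECK constraints: 'x1' satisfies (name <> '').
No constraint is violated.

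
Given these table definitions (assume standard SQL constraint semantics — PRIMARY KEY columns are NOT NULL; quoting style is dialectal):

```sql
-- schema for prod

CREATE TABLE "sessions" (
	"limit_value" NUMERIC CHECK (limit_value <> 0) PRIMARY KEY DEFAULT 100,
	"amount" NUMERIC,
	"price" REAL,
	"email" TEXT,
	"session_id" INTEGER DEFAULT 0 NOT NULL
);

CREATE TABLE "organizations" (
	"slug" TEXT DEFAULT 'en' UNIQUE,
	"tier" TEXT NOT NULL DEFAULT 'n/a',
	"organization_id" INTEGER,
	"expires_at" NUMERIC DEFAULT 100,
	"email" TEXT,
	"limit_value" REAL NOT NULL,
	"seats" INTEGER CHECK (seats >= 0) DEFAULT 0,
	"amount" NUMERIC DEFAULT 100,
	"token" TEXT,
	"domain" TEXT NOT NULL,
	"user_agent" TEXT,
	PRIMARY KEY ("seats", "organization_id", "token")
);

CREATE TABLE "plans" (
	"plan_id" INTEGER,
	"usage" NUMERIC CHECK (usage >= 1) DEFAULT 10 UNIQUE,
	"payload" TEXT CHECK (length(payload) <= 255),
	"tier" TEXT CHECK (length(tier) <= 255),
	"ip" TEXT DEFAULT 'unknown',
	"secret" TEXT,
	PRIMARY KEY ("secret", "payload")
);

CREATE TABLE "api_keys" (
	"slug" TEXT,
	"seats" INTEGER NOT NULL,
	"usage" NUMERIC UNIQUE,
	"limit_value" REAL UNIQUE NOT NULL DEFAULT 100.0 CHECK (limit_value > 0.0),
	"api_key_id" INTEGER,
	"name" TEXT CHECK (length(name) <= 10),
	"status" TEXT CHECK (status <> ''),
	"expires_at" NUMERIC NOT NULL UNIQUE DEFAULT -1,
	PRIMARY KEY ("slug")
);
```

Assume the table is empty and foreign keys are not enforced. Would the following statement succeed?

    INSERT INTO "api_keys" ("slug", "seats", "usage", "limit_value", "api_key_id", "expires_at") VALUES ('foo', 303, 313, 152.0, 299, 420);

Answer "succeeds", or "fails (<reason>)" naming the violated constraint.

succeeds

NOT NULL columns: expires_at is supplied; limit_value is supplied; seats is supplied; slug is supplied.
CHECK constraints: 152.0 satisfies (limit_value > 0.0).
No constraint is violated.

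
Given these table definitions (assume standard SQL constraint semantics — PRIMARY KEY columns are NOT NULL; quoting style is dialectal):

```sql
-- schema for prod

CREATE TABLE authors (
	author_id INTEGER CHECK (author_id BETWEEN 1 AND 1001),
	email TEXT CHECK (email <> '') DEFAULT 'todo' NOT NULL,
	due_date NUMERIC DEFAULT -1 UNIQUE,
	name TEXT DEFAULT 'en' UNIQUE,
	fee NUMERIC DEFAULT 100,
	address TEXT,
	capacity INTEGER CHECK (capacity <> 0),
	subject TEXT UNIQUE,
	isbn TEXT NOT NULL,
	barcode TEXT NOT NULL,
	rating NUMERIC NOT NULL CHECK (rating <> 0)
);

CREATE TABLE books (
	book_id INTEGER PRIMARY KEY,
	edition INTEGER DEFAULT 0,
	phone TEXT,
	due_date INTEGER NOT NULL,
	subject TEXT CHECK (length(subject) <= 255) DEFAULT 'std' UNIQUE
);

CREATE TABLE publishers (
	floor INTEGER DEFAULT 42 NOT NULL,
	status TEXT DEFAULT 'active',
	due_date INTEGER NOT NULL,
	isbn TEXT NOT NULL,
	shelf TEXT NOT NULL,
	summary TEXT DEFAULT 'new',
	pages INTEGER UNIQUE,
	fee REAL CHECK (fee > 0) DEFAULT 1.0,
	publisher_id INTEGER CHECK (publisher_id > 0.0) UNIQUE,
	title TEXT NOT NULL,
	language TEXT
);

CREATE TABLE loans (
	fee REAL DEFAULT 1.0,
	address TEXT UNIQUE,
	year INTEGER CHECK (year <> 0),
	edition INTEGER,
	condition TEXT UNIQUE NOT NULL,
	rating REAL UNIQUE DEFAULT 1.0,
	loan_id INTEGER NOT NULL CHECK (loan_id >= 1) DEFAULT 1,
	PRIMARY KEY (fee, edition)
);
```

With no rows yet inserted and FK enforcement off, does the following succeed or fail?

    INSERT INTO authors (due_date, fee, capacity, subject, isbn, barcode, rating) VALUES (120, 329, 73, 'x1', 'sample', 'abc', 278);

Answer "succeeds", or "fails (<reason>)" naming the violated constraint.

succeeds

NOT NULL columns: barcode is supplied; email defaults to 'todo'; isbn is supplied; rating is supplied.
CHECK constraints: 73 satisfies (capacity <> 0); 278 satisfies (rating <> 0).
No constraint is violated.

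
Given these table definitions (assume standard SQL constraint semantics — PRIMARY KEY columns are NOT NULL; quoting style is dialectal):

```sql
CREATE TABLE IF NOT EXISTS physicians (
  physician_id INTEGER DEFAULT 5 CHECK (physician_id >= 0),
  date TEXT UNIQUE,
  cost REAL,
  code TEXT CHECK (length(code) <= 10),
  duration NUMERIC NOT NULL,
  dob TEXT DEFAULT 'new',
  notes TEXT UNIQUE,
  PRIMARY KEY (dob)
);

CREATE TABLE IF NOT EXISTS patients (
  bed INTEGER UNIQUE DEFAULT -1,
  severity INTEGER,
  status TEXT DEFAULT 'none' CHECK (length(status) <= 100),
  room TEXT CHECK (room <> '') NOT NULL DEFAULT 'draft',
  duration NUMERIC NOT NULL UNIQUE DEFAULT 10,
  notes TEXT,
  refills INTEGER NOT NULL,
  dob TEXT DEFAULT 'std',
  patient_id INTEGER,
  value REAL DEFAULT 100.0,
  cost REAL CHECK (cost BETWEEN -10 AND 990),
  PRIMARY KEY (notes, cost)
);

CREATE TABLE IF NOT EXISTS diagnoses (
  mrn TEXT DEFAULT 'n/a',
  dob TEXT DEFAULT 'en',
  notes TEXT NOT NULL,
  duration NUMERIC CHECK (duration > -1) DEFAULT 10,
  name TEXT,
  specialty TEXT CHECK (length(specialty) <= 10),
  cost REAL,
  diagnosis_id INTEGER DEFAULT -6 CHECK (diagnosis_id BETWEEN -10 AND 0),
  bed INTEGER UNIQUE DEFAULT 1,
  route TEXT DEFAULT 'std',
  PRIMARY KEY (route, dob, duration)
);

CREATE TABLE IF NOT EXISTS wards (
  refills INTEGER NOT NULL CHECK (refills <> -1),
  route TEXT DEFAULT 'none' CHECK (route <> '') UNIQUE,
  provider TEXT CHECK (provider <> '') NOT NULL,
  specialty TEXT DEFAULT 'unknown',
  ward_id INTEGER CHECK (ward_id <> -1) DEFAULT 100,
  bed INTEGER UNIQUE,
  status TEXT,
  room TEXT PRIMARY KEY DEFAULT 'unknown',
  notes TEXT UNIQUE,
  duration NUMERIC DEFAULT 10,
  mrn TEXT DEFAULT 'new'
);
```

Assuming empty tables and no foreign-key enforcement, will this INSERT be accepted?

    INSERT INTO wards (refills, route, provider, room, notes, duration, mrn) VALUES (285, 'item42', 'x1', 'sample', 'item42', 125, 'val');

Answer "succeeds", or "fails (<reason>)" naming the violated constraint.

NOT NULL columns: provider is supplied; refills is supplied; room is supplied.
CHECK constraints: 285 satisfies (refills <> -1); 'item42' satisfies (route <> ''); 'x1' satisfies (provider <> '').
No constraint is violated.

succeeds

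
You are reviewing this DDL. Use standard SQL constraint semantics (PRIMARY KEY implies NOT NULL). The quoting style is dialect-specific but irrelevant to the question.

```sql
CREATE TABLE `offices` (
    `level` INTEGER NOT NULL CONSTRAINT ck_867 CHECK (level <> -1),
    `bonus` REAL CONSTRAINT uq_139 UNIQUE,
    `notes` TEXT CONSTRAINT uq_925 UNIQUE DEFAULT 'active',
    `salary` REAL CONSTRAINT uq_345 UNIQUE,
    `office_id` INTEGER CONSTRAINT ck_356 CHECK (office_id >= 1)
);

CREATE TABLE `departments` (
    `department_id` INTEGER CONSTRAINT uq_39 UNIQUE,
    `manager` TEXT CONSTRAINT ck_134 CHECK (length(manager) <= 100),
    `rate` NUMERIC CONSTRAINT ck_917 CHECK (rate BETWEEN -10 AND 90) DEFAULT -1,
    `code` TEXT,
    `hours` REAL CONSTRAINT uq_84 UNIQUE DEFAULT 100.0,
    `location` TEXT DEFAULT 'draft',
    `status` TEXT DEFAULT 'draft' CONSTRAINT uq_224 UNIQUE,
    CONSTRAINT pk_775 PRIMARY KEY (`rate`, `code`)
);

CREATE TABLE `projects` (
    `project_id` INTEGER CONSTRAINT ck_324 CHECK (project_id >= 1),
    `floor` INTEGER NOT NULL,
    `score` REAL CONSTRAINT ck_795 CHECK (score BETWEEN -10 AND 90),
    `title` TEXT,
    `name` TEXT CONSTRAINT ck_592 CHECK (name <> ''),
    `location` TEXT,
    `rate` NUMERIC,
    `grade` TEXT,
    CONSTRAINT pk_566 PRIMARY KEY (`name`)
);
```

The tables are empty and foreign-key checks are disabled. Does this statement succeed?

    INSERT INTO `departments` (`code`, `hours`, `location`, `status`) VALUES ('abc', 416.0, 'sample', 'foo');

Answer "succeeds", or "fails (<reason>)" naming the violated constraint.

NOT NULL columns: code is supplied; rate defaults to -1.
No constraint is violated.

succeeds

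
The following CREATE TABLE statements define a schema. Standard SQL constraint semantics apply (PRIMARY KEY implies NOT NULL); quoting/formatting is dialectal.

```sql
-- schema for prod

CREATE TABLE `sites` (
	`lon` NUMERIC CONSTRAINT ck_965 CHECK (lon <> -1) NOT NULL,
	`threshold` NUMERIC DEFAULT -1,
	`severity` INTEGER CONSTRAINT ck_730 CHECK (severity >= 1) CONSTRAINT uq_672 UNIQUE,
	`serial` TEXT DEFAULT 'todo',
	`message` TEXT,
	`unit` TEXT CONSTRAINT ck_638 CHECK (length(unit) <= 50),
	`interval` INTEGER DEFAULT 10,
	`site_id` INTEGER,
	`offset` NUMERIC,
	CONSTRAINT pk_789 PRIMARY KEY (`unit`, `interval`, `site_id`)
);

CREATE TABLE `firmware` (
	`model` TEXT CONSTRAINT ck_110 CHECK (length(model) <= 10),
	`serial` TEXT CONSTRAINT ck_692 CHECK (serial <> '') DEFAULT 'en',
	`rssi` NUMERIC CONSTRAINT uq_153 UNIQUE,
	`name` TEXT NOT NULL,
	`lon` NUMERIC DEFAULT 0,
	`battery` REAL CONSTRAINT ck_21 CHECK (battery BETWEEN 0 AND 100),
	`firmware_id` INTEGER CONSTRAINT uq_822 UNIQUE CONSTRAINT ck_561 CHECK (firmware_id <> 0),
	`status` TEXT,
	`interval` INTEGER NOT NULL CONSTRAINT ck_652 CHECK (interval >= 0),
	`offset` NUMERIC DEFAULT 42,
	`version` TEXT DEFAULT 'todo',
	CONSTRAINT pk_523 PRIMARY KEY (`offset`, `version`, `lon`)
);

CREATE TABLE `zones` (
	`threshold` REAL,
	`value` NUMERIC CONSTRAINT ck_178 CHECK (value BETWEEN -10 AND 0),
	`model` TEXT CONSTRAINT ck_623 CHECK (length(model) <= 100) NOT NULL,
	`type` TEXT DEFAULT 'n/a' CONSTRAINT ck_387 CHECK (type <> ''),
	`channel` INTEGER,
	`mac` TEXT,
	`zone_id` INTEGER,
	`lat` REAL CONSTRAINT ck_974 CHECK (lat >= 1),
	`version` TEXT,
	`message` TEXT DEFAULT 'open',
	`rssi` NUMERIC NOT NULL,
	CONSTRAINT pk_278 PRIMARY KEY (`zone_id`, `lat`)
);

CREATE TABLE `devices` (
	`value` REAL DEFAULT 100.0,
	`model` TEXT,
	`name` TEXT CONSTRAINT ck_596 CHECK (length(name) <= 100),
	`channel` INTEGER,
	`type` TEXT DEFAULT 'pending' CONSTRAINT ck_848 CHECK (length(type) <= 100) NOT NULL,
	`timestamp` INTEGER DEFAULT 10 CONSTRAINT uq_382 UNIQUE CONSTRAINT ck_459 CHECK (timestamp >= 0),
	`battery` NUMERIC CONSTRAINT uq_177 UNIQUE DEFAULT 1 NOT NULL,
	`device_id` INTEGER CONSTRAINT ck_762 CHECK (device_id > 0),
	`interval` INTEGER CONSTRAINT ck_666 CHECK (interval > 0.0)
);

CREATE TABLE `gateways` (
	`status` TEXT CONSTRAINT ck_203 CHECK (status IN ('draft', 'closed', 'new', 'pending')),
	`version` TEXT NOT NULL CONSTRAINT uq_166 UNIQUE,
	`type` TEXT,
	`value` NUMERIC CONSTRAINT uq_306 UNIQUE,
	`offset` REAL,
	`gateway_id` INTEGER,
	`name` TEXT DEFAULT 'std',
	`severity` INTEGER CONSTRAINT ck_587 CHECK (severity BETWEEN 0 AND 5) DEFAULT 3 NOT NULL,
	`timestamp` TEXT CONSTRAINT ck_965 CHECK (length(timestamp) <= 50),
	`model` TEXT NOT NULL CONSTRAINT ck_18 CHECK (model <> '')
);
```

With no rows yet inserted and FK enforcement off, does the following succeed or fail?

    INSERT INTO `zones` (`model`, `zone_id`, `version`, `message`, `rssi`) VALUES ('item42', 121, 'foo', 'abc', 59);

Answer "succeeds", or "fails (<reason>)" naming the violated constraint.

fails (NOT NULL on lat)

lat is omitted from the column list and has no DEFAULT, so it would receive NULL.
But lat is part of the PRIMARY KEY (implied NOT NULL).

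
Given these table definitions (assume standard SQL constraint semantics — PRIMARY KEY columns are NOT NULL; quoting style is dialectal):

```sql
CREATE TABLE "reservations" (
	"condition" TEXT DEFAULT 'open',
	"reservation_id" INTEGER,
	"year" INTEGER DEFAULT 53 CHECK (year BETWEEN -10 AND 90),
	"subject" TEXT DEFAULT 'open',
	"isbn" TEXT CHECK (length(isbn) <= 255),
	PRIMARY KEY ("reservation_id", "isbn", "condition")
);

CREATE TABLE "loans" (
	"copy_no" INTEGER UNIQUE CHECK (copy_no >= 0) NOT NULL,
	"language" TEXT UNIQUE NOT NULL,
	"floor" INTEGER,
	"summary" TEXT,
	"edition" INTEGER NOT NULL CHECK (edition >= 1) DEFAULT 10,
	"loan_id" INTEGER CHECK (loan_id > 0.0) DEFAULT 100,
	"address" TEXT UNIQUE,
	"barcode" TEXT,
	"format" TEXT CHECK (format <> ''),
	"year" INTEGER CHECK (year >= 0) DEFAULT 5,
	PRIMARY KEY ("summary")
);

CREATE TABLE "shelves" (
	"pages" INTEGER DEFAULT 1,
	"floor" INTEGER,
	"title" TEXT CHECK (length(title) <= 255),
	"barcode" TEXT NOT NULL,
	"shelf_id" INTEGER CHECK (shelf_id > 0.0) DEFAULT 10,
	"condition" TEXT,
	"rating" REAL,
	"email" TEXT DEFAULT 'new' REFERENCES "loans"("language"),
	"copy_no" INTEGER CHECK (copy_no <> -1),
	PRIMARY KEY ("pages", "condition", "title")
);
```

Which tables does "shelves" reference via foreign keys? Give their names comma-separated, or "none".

- email REFERENCES loans(language).

loans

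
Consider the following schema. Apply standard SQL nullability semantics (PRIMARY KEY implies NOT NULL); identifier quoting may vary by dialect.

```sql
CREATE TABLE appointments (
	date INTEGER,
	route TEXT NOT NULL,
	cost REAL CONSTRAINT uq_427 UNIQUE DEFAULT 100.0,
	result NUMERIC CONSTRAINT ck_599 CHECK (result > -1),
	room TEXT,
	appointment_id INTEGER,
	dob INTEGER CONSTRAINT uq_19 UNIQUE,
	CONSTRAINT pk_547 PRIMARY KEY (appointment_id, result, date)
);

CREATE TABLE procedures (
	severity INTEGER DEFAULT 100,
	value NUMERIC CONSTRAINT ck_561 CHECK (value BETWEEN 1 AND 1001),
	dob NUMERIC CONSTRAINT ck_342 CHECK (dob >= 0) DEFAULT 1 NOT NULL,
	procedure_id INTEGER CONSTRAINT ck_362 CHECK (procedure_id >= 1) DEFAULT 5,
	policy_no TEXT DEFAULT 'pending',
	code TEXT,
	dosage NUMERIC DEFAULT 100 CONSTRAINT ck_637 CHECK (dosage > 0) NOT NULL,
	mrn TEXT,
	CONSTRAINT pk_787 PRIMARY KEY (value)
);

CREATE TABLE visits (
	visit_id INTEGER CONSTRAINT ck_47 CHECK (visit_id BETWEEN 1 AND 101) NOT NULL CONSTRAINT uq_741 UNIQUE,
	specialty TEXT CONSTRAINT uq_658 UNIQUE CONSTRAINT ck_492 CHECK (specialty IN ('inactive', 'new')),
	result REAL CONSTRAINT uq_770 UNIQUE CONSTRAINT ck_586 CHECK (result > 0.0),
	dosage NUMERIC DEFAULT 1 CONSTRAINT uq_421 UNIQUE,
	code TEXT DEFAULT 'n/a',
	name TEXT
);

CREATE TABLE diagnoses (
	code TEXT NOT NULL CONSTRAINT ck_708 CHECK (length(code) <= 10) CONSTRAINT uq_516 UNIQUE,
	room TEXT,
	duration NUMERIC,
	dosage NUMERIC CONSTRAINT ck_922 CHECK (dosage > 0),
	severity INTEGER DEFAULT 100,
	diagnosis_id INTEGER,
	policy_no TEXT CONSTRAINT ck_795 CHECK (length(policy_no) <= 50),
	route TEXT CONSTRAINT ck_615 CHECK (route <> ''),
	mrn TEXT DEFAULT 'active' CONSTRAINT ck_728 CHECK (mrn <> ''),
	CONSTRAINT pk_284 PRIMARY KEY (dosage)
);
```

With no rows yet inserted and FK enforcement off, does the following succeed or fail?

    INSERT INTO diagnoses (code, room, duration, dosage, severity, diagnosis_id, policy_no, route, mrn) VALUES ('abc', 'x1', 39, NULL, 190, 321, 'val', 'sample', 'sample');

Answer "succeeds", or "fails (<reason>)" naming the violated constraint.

dosage is explicitly set to NULL, but dosage is part of the PRIMARY KEY (implied NOT NULL).

fails (NOT NULL on dosage)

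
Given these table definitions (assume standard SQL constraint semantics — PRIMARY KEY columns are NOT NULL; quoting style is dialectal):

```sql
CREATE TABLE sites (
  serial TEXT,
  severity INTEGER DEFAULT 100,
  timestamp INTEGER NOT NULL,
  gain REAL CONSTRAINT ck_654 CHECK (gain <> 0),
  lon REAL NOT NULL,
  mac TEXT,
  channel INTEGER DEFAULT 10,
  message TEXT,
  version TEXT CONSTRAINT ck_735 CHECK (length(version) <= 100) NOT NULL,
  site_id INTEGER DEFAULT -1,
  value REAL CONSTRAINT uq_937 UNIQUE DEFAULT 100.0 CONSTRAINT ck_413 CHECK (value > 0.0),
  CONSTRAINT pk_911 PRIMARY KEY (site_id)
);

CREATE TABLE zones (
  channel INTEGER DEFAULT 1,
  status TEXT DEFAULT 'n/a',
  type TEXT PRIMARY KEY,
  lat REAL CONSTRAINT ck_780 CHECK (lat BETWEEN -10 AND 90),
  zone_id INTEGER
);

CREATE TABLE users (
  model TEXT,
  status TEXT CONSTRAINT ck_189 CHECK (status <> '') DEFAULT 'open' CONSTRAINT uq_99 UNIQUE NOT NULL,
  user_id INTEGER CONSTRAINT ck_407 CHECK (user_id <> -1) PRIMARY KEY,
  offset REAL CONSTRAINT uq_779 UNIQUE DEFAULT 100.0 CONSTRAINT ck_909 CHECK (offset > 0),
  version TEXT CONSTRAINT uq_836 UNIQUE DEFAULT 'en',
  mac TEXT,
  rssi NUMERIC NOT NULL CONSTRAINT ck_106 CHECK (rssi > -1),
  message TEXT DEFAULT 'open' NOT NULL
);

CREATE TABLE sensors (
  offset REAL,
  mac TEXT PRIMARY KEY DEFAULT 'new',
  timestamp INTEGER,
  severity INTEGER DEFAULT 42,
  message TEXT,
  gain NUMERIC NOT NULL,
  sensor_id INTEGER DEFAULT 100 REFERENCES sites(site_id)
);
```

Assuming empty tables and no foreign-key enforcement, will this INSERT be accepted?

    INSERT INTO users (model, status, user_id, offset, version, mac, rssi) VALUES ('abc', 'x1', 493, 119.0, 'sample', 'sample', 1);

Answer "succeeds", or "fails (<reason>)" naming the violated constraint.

succeeds

NOT NULL columns: message defaults to 'open'; rssi is supplied; status is supplied; user_id is supplied.
CHECK constraints: 'x1' satisfies (status <> ''); 493 satisfies (user_id <> -1); 119.0 satisfies (offset > 0); 1 satisfies (rssi > -1).
No constraint is violated.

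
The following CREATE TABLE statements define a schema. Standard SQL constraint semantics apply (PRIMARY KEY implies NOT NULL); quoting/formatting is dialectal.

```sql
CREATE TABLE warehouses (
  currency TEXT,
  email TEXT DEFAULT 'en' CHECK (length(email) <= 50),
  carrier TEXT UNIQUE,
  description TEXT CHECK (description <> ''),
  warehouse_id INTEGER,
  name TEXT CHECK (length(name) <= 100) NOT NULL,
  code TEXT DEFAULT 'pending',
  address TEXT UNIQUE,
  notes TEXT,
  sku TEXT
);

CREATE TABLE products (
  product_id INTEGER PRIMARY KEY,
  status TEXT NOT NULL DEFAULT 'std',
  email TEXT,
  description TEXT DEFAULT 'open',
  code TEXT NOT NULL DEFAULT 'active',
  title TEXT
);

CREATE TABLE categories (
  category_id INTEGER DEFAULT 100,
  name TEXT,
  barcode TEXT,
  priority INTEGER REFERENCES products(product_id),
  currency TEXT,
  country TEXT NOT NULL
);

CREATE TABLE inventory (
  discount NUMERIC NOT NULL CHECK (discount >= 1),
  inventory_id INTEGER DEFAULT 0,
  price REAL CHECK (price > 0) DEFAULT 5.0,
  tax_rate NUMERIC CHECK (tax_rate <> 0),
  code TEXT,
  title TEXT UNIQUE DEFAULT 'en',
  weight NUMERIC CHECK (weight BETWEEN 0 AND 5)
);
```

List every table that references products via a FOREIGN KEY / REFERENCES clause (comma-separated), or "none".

- categories.priority references products(product_id).

categories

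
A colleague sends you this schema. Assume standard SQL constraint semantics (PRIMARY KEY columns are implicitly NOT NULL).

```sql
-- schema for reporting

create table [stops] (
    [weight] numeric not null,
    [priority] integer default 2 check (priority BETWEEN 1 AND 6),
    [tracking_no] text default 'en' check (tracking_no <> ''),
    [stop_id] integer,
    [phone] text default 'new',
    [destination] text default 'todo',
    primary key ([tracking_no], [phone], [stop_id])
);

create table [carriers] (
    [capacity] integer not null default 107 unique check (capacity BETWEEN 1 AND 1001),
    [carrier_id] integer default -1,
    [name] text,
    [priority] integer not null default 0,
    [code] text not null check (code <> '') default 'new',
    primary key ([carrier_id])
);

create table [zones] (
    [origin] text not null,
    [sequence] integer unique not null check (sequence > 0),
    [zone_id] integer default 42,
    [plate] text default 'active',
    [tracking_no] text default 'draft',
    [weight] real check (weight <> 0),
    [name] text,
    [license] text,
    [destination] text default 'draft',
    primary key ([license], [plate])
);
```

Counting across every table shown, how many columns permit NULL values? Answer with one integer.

stops: 2 nullable (priority, destination — PK (tracking_no, phone, stop_id) and explicit NOT NULL columns excluded).
carriers: 1 nullable (name — PK (carrier_id) and explicit NOT NULL columns excluded).
zones: 5 nullable (zone_id, tracking_no, weight, name, destination — PK (license, plate) and explicit NOT NULL columns excluded).
Total: 2 + 1 + 5 = 8.

8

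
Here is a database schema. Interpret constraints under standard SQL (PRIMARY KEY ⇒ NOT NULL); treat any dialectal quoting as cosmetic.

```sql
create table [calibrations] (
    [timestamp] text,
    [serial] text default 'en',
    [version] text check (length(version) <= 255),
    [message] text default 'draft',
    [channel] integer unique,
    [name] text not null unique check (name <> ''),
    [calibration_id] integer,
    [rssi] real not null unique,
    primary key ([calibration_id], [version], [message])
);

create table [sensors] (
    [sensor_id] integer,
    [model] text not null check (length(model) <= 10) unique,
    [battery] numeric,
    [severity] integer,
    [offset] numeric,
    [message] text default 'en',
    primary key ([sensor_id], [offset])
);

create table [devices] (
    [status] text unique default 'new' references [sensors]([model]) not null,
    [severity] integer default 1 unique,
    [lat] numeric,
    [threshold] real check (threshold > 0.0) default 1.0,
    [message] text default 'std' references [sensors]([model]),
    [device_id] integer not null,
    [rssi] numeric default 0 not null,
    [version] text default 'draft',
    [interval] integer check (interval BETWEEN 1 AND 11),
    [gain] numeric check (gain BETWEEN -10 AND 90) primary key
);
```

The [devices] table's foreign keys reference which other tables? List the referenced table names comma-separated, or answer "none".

- status REFERENCES sensors(model).
- message REFERENCES sensors(model).

sensors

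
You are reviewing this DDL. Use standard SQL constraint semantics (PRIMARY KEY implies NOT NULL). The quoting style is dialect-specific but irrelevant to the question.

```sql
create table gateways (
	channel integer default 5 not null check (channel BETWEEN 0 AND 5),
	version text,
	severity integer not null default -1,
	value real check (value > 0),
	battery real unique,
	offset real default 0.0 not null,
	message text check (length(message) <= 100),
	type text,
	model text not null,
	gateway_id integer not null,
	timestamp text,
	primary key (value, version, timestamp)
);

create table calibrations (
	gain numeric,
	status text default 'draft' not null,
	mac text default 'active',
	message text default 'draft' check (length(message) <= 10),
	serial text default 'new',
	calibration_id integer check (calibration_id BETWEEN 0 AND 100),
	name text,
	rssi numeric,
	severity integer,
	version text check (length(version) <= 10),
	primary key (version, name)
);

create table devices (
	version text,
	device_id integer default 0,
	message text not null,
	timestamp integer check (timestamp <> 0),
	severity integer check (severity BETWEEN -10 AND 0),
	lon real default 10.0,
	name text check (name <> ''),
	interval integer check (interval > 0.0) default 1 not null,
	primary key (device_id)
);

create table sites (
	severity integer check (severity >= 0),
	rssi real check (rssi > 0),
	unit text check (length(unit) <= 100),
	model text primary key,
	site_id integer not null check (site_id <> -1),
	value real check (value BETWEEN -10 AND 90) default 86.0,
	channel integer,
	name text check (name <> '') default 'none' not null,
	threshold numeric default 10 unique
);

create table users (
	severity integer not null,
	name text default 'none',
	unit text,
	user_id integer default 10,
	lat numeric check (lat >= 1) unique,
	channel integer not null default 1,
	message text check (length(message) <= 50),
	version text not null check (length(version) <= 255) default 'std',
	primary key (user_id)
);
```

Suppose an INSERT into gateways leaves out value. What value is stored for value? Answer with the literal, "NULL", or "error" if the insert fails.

value has no DEFAULT clause.
Omitting it would insert NULL, but it is part of the PRIMARY KEY, so the INSERT fails.

error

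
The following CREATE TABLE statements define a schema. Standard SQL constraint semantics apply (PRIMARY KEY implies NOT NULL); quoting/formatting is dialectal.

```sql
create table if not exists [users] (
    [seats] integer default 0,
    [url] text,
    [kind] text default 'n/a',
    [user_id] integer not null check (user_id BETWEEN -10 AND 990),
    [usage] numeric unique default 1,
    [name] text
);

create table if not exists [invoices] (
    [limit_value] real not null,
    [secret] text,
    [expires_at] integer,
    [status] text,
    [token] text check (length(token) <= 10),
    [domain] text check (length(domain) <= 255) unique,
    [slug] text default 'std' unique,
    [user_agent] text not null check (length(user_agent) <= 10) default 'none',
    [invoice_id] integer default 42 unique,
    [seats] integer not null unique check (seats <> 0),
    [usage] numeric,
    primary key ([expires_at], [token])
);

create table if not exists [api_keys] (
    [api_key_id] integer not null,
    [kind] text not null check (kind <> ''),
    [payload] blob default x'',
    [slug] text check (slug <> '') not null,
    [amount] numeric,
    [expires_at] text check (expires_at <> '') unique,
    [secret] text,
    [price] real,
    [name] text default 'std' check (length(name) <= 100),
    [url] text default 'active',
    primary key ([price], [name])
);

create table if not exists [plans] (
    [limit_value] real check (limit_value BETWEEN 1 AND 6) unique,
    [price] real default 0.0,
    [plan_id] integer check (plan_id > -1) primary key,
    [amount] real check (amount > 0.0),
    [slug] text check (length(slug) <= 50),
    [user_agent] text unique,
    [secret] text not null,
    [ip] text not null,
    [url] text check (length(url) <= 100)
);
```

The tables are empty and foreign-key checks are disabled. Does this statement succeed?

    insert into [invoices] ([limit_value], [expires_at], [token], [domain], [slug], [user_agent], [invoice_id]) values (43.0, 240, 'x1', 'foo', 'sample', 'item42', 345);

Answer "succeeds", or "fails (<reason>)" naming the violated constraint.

fails (NOT NULL on seats)

seats is omitted from the column list and has no DEFAULT, so it would receive NULL.
But seats is declared NOT NULL.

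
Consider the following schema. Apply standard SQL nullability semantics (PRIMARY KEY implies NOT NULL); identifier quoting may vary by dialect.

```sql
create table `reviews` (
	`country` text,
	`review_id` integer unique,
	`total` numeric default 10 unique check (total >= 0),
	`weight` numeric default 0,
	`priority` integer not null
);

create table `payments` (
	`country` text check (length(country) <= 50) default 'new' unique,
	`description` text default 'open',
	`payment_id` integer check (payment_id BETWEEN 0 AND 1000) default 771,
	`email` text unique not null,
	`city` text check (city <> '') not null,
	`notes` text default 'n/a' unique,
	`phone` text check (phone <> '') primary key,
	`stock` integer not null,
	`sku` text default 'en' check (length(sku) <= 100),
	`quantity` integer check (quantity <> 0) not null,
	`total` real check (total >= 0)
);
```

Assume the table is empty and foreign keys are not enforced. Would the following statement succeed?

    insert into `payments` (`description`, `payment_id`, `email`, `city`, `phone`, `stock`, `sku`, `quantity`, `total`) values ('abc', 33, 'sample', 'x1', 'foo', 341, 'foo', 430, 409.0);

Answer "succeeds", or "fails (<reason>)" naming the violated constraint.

NOT NULL columns: city is supplied; email is supplied; phone is supplied; quantity is supplied; stock is supplied.
CHECK constraints: 33 satisfies (payment_id BETWEEN 0 AND 1000); 'x1' satisfies (city <> ''); 'foo' satisfies (phone <> ''); 'foo' satisfies (length(sku) <= 100); 430 satisfies (quantity <> 0); 409.0 satisfies (total >= 0).
No constraint is violated.

succeeds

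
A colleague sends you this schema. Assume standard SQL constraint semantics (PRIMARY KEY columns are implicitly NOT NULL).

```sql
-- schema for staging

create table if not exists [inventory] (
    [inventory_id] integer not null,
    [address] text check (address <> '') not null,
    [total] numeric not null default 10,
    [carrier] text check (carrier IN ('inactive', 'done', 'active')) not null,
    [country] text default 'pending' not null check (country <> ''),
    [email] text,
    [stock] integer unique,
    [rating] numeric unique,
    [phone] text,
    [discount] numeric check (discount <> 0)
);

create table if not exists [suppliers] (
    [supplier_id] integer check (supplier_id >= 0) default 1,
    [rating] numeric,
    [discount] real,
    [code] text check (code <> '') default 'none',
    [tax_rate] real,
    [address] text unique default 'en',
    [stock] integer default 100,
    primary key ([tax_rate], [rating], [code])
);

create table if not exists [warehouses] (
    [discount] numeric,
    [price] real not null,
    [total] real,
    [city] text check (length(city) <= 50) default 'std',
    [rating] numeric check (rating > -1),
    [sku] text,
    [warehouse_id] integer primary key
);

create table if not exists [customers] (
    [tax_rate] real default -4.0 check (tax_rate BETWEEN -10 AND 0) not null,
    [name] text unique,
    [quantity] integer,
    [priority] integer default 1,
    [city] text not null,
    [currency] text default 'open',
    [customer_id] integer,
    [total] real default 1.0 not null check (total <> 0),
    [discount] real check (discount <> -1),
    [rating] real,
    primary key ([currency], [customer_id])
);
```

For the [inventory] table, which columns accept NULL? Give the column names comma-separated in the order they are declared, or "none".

- inventory_id: declared NOT NULL → not nullable.
- address: declared NOT NULL → not nullable.
- total: declared NOT NULL → not nullable.
- carrier: declared NOT NULL → not nullable.
- country: declared NOT NULL → not nullable.
- email: no NOT NULL constraint applies → nullable.
- stock: UNIQUE does not imply NOT NULL → nullable.
- rating: UNIQUE does not imply NOT NULL → nullable.
- phone: no NOT NULL constraint applies → nullable.
- discount: CHECK does not forbid NULL (a CHECK constraint passes when its expression is NULL) → nullable.

email, stock, rating, phone, discount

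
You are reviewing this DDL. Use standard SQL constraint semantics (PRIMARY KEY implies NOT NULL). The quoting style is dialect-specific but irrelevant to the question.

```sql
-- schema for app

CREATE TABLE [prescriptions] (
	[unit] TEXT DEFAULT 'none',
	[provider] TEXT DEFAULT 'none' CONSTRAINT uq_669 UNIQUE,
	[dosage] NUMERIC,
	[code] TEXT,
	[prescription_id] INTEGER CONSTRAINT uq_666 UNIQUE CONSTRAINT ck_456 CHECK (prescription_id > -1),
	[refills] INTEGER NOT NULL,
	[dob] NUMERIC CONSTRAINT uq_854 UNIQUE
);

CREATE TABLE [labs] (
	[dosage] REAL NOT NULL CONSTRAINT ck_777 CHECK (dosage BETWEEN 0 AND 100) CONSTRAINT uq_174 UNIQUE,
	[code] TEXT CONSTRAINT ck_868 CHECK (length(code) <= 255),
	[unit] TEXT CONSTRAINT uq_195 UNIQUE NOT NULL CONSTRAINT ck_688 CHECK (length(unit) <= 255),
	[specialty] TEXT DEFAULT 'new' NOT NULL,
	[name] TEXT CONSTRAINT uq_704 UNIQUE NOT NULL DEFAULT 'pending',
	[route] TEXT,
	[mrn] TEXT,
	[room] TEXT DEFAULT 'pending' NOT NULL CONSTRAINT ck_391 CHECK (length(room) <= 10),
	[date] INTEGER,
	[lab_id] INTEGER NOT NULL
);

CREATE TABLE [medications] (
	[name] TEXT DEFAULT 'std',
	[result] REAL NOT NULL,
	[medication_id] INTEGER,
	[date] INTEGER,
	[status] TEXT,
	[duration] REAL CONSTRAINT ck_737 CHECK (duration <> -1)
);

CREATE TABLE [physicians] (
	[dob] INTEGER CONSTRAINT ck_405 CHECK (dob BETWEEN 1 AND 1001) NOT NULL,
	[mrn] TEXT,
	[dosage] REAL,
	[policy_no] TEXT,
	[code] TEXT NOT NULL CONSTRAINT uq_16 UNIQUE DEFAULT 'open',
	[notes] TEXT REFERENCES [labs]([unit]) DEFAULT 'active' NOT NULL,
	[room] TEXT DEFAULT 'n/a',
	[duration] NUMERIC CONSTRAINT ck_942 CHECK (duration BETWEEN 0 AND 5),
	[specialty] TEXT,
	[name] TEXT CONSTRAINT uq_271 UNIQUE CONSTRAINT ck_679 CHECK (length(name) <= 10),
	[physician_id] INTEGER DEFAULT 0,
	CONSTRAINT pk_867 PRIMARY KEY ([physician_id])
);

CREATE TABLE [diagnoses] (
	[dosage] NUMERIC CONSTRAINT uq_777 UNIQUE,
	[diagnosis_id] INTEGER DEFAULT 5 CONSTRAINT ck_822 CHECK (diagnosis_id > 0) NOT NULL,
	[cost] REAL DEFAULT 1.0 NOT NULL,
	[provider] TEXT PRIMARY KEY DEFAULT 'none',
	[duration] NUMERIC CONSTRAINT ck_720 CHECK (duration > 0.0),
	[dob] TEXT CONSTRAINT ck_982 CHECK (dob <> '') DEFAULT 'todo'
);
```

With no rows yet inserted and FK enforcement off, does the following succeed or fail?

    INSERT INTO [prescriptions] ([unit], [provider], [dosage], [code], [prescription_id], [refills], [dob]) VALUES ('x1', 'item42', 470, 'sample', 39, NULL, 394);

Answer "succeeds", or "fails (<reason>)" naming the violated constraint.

fails (NOT NULL on refills)

refills is explicitly set to NULL, but refills is declared NOT NULL.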